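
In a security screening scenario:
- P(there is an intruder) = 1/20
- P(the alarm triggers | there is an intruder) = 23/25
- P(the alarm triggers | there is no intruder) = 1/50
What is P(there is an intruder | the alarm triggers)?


Using Bayes' theorem:
P(A|B) = P(B|A)·P(A) / P(B)

P(the alarm triggers) = 23/25 × 1/20 + 1/50 × 19/20
= 23/500 + 19/1000 = 13/200

P(there is an intruder|the alarm triggers) = (23/500) / (13/200) = 46/65

P(there is an intruder|the alarm triggers) = 46/65 ≈ 70.77%


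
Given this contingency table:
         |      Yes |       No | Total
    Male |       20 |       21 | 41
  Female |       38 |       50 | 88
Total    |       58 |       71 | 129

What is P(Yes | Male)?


P(Yes | Male) = 20/(20+21) = 20/41

P(Yes|Male) = 20/41 ≈ 48.78%


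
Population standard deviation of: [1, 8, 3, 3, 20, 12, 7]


Mean = 54/7
  (1-54/7)²=2209/49
  (8-54/7)²=4/49
  (3-54/7)²=1089/49
  (3-54/7)²=1089/49
  (20-54/7)²=7396/49
  (12-54/7)²=900/49
  (7-54/7)²=25/49
Σ(x-μ)² = 1816/7
σ² = (1816/7)/7 = 1816/49

σ = √(1816/49) ≈ 6.0878


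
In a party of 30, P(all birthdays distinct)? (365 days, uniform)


P(all different) = Π(365-i)/365 for i=0..29
= (365/365)×(364/365)×...×(336/365)
= 0.293684

P ≈ 0.2937 ≈ 29.37%


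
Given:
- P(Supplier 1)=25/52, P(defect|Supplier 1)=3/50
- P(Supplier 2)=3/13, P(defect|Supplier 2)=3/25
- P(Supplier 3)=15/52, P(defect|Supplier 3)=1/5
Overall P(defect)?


P(B) = Σ P(B|Aᵢ)×P(Aᵢ)
  3/50×25/52 = 3/104
  3/25×3/13 = 9/325
  1/5×15/52 = 3/52
Sum = 297/2600

P(defect) = 297/2600 ≈ 11.42%


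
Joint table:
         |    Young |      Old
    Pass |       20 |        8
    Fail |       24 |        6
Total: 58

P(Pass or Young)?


P(Pass∨Young) = P(Pass) + P(Young) - P(Pass∧Young)
= (28 + 44 - 20)/58 = 52/58 = 26/29

P = 26/29 ≈ 89.66%


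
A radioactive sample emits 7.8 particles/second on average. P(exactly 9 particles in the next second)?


Poisson(λ=7.8): P(X=9) = e^(-λ)×λ^k/k!
= e^(-7.8) × 7.8^9 / 9!
≈ 0.000409734979 × 106868920.913 / 362880 ≈ 0.120668

P(X=9) ≈ 0.120668 ≈ 12.07%


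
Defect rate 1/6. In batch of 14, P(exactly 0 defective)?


Binomial: P(X=0) = C(14,0)×p^0×(1-p)^14
= 1 × 1 × 6103515625/78364164096 = 6103515625/78364164096

P(X=0) = 6103515625/78364164096 ≈ 7.79%


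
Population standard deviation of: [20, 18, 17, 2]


Mean = 57/4
  (20-57/4)²=529/16
  (18-57/4)²=225/16
  (17-57/4)²=121/16
  (2-57/4)²=2401/16
Σ(x-μ)² = 819/4
σ² = (819/4)/4 = 819/16

σ = √(819/16) ≈ 7.1545


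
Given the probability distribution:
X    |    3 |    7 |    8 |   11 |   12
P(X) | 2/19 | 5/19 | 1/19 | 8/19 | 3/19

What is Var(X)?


E[X] = 173/19
E[X²] = 1727/19
Var(X) = E[X²] - (E[X])² = 1727/19 - 29929/361 = 2884/361

Var(X) = 2884/361 ≈ 7.9889


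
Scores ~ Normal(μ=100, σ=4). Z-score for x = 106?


z = (x - μ)/σ = (106 - 100)/4 = 1.5

z = 1.5


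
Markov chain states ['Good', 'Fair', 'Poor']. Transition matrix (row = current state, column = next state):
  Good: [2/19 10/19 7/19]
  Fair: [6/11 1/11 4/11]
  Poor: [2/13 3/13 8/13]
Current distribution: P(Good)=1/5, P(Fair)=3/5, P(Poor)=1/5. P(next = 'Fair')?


P(next=Fair) = Σᵢ P(now=i)×P(i→Fair)
= 1/5×10/19 + 3/5×1/11 + 1/5×3/13
= 2/19 + 3/55 + 3/65 = 2798/13585

P = 2798/13585 ≈ 0.2060


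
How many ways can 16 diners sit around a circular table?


Circular arrangements of 16 distinct objects: fix one position to break rotational symmetry.
(n-1)! = 15! = 1307674368000

1307674368000


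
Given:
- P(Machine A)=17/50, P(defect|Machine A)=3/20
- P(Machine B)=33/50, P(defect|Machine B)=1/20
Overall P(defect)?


P(B) = Σ P(B|Aᵢ)×P(Aᵢ)
  3/20×17/50 = 51/1000
  1/20×33/50 = 33/1000
Sum = 21/250

P(defect) = 21/250 ≈ 8.40%


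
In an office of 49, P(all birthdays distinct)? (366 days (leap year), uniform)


P(all different) = Π(366-i)/366 for i=0..48
= (366/366)×(365/366)×...×(318/366)
= 0.034553

P ≈ 0.0346 ≈ 3.46%


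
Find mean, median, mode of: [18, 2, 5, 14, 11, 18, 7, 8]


Sorted: [2, 5, 7, 8, 11, 14, 18, 18]
Mean = 83/8
Median = 19/2
Freq: {18: 2, 2: 1, 5: 1, 14: 1, 11: 1, 7: 1, 8: 1}
Mode: [18]

Mean=83/8, Median=19/2, Mode=18


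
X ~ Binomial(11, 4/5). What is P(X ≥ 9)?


P(X ≥ 9) = Σ P(X=i) for i=9..11
P(X=9) = 2883584/9765625
P(X=10) = 11534336/48828125
P(X=11) = 4194304/48828125
Sum = 6029312/9765625

P(X ≥ 9) = 6029312/9765625 ≈ 61.74%


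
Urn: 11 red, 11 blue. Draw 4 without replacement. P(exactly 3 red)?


Hypergeometric: C(11,3)×C(11,1)/C(22,4)
= 165×11/7315 = 33/133

P(X=3) = 33/133 ≈ 24.81%


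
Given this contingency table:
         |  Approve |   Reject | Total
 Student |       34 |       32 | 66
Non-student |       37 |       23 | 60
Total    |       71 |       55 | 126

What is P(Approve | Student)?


P(Approve | Student) = 34/(34+32) = 34/66 = 17/33

P(Approve|Student) = 17/33 ≈ 51.52%


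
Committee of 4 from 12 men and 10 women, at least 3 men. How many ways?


Count by #men:
  3M,1W: C(12,3)×C(10,1)=2200
  4M,0W: C(12,4)×C(10,0)=495
Total = 2695

2695


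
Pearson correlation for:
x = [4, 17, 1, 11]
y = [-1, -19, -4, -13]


n=4, Σx=33, Σy=-37, Σxy=-474, Σx²=427, Σy²=547
r = (4×(-474) - 33×(-37))/√((4×427 - 33²)(4×547 - (-37)²))
= -675/√(619×819) = -675/√506961 ≈ -675/712.0119 ≈ -0.9480

r ≈ -0.9480


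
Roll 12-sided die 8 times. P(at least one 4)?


P(no 4)^8 = (11/12)^8 = 214358881/429981696
P(≥1) = 1 - 214358881/429981696 = 215622815/429981696

P = 215622815/429981696 ≈ 50.15%


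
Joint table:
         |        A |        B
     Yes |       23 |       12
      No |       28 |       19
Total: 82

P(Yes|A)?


P(Yes|A) = 23/(23+28) = 23/51

P = 23/51 ≈ 45.10%


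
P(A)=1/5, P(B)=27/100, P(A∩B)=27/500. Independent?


P(A)×P(B) = 27/500
P(A∩B) = 27/500
Equal ✓ → Independent

Yes, independent


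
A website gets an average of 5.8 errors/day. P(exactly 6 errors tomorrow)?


Poisson(λ=5.8): P(X=6) = e^(-λ)×λ^k/k!
= e^(-5.8) × 5.8^6 / 6!
≈ 0.003027554745 × 38068.692544 / 720 ≈ 0.160076

P(X=6) ≈ 0.160076 ≈ 16.01%


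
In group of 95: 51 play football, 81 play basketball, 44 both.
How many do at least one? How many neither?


|A∪B| = 51+81-44 = 88
Neither = 95-88 = 7

At least one: 88; Neither: 7


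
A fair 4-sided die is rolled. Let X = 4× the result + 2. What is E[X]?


E[die] = (1+4)/2 = 5/2
E[X] = 4×5/2 + 2 = 12

E[X] = 12


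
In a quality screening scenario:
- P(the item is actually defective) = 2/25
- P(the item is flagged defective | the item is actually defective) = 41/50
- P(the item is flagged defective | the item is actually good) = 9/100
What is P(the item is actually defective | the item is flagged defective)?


Using Bayes' theorem:
P(A|B) = P(B|A)·P(A) / P(B)

P(the item is flagged defective) = 41/50 × 2/25 + 9/100 × 23/25
= 41/625 + 207/2500 = 371/2500

P(the item is actually defective|the item is flagged defective) = (41/625) / (371/2500) = 164/371

P(the item is actually defective|the item is flagged defective) = 164/371 ≈ 44.20%


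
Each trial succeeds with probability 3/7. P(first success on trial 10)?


Geometric: P(X=10) = (1-p)^(k-1)×p = (4/7)^9×3/7 = 786432/282475249

P(X=10) = 786432/282475249 ≈ 0.28%


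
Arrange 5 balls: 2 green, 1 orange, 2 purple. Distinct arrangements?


5!/(2!×1!×2!) = 30

30


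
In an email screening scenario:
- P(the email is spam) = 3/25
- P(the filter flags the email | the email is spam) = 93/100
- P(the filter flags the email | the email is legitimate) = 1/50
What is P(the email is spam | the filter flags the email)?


Using Bayes' theorem:
P(A|B) = P(B|A)·P(A) / P(B)

P(the filter flags the email) = 93/100 × 3/25 + 1/50 × 22/25
= 279/2500 + 11/625 = 323/2500

P(the email is spam|the filter flags the email) = (279/2500) / (323/2500) = 279/323

P(the email is spam|the filter flags the email) = 279/323 ≈ 86.38%


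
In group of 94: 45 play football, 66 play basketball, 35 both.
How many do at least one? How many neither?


|A∪B| = 45+66-35 = 76
Neither = 94-76 = 18

At least one: 76; Neither: 18


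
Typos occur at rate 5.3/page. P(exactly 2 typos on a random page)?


Poisson(λ=5.3): P(X=2) = e^(-λ)×λ^k/k!
= e^(-5.3) × 5.3^2 / 2!
≈ 0.004991593907 × 28.09 / 2 ≈ 0.070107

P(X=2) ≈ 0.070107 ≈ 7.01%


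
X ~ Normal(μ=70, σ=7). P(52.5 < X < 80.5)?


z₁=(52.5-70)/7=-2.5, z₂=(80.5-70)/7=1.5
P = Φ(1.5) - Φ(-2.5) = 0.933193 - 0.006210 = 0.926983 ≈ 0.9270

P(52.5 < X < 80.5) ≈ 0.9270


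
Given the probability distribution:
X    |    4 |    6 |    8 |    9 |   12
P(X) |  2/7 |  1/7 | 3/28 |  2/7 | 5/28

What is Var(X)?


E[X] = 53/7
E[X²] = 458/7
Var(X) = E[X²] - (E[X])² = 458/7 - 2809/49 = 397/49

Var(X) = 397/49 ≈ 8.1020


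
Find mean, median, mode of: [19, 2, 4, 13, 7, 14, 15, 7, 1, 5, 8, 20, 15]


Sorted: [1, 2, 4, 5, 7, 7, 8, 13, 14, 15, 15, 19, 20]
Mean = 130/13 = 10
Median = 8
Freq: {19: 1, 2: 1, 4: 1, 13: 1, 7: 2, 14: 1, 15: 2, 1: 1, 5: 1, 8: 1, 20: 1}
Mode: [7, 15]

Mean=10, Median=8, Mode=[7, 15]


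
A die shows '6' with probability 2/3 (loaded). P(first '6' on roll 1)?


Geometric: P(X=1) = (1-p)^(k-1)×p = (1/3)^0×2/3 = 2/3

P(X=1) = 2/3 ≈ 66.67%


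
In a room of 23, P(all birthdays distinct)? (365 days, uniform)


P(all different) = Π(365-i)/365 for i=0..22
= (365/365)×(364/365)×...×(343/365)
= 0.492703

P ≈ 0.4927 ≈ 49.27%


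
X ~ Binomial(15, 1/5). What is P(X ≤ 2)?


P(X ≤ 2) = Σ P(X=i) for i=0..2
P(X=0) = 1073741824/30517578125
P(X=1) = 805306368/6103515625
P(X=2) = 1409286144/6103515625
Sum = 12146704384/30517578125

P(X ≤ 2) = 12146704384/30517578125 ≈ 39.80%


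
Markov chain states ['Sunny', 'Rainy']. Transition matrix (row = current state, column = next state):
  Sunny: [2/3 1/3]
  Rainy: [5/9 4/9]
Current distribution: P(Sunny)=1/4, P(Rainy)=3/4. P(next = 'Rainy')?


P(next=Rainy) = Σᵢ P(now=i)×P(i→Rainy)
= 1/4×1/3 + 3/4×4/9
= 1/12 + 1/3 = 5/12

P = 5/12 ≈ 0.4167


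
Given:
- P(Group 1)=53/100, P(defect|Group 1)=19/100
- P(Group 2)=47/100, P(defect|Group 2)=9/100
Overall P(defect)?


P(B) = Σ P(B|Aᵢ)×P(Aᵢ)
  19/100×53/100 = 1007/10000
  9/100×47/100 = 423/10000
Sum = 143/1000

P(defect) = 143/1000 ≈ 14.30%


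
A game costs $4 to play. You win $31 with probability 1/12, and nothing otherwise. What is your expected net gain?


E[gain] = (31-4)×1/12 + (-4)×11/12
= 9/4 - 11/3 = -17/12

Expected net gain = $-17/12 ≈ $-1.42


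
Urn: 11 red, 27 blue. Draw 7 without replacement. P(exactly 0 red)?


Hypergeometric: C(11,0)×C(27,7)/C(38,7)
= 1×888030/12620256 = 13455/191216

P(X=0) = 13455/191216 ≈ 7.04%


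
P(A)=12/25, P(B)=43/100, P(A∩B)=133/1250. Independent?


P(A)×P(B) = 129/625
P(A∩B) = 133/1250
Not equal → NOT independent

No, not independent


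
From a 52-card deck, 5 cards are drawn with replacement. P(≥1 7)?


P(not a 7) = 48/52 = 12/13
P(none in 5 draws) = (12/13)^5 = 248832/371293
P(≥1 7) = 1 - 248832/371293 = 122461/371293

P = 122461/371293 ≈ 32.98%


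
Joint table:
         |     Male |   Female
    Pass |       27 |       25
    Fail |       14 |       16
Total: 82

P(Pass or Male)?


P(Pass∨Male) = P(Pass) + P(Male) - P(Pass∧Male)
= (52 + 41 - 27)/82 = 66/82 = 33/41

P = 33/41 ≈ 80.49%


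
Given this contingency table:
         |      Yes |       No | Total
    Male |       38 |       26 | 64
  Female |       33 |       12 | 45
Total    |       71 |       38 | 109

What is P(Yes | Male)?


P(Yes | Male) = 38/(38+26) = 38/64 = 19/32

P(Yes|Male) = 19/32 ≈ 59.38%


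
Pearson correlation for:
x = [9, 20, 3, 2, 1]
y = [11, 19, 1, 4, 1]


n=5, Σx=35, Σy=36, Σxy=491, Σx²=495, Σy²=500
r = (5×491 - 35×36)/√((5×495 - 35²)(5×500 - 36²))
= 1195/√(1250×1204) = 1195/√1505000 ≈ 1195/1226.7844 ≈ 0.9741

r ≈ 0.9741


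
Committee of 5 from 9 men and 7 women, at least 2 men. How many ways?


Count by #men:
  2M,3W: C(9,2)×C(7,3)=1260
  3M,2W: C(9,3)×C(7,2)=1764
  4M,1W: C(9,4)×C(7,1)=882
  5M,0W: C(9,5)×C(7,0)=126
Total = 4032

4032


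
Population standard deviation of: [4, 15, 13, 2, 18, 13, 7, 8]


Mean = 80/8 = 10
  (4-10)²=36
  (15-10)²=25
  (13-10)²=9
  (2-10)²=64
  (18-10)²=64
  (13-10)²=9
  (7-10)²=9
  (8-10)²=4
Σ(x-μ)² = 220
σ² = 220/8 = 55/2

σ = √(55/2) ≈ 5.2440


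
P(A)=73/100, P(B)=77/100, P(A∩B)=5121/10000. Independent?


P(A)×P(B) = 5621/10000
P(A∩B) = 5121/10000
Not equal → NOT independent

No, not independent


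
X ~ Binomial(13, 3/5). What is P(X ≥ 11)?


P(X ≥ 11) = Σ P(X=i) for i=11..13
P(X=11) = 55269864/1220703125
P(X=12) = 13817466/1220703125
P(X=13) = 1594323/1220703125
Sum = 70681653/1220703125

P(X ≥ 11) = 70681653/1220703125 ≈ 5.79%


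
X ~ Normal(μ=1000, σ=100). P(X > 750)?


z = (750-1000)/100 = -2.5
P(X > 750) = 1 - P(Z ≤ -2.5) = 1 - 0.0062 = 0.9938

P(X > 750) ≈ 0.9938


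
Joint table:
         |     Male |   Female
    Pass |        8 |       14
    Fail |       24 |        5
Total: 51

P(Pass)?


P(Pass) = (8+14)/51 = 22/51

P(Pass) = 22/51 ≈ 43.14%


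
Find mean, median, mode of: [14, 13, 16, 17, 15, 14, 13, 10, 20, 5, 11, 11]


Sorted: [5, 10, 11, 11, 13, 13, 14, 14, 15, 16, 17, 20]
Mean = 159/12 = 53/4
Median = 27/2
Freq: {14: 2, 13: 2, 16: 1, 17: 1, 15: 1, 10: 1, 20: 1, 5: 1, 11: 2}
Mode: [11, 13, 14]

Mean=53/4, Median=27/2, Mode=[11, 13, 14]


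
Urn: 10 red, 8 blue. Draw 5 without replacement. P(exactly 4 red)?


Hypergeometric: C(10,4)×C(8,1)/C(18,5)
= 210×8/8568 = 10/51

P(X=4) = 10/51 ≈ 19.61%


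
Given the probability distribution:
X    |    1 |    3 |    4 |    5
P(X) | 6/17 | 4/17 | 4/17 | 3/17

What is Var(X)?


E[X] = 49/17
E[X²] = 181/17
Var(X) = E[X²] - (E[X])² = 181/17 - 2401/289 = 676/289

Var(X) = 676/289 ≈ 2.3391


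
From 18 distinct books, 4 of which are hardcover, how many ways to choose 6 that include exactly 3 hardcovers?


Choose 3 of the 4 hardcovers and 3 of the other 14 books:
C(4,3)×C(14,3) = 4×364 = 1456

1456


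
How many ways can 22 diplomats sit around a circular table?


Circular arrangements of 22 distinct objects: fix one position to break rotational symmetry.
(n-1)! = 21! = 51090942171709440000

51090942171709440000


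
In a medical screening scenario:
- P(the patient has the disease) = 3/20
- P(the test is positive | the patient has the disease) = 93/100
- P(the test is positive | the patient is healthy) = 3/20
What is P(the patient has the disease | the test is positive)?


Using Bayes' theorem:
P(A|B) = P(B|A)·P(A) / P(B)

P(the test is positive) = 93/100 × 3/20 + 3/20 × 17/20
= 279/2000 + 51/400 = 267/1000

P(the patient has the disease|the test is positive) = (279/2000) / (267/1000) = 93/178

P(the patient has the disease|the test is positive) = 93/178 ≈ 52.25%


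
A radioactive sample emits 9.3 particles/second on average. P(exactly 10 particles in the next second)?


Poisson(λ=9.3): P(X=10) = e^(-λ)×λ^k/k!
= e^(-9.3) × 9.3^10 / 10!
≈ 9.142423148e-05 × 4839823071.79 / 3628800 ≈ 0.121935

P(X=10) ≈ 0.121935 ≈ 12.19%


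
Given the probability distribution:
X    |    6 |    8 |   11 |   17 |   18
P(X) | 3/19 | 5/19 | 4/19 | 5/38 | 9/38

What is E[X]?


E[X] = Σ x·P(X=x)
= (6)×(3/19) + (8)×(5/19) + (11)×(4/19) + (17)×(5/38) + (18)×(9/38)
= 451/38

E[X] = 451/38


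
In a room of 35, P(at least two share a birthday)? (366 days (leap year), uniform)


P(all different) = Π(366-i)/366 for i=0..34
= 0.186502
P(match) = 1 - 0.186502 = 0.813498

P ≈ 0.8135 ≈ 81.35%


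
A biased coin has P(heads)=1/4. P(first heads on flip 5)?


Geometric: P(X=5) = (1-p)^(k-1)×p = (3/4)^4×1/4 = 81/1024

P(X=5) = 81/1024 ≈ 7.91%


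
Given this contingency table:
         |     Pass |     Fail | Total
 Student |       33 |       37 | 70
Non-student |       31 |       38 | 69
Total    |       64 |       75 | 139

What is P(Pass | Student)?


P(Pass | Student) = 33/(33+37) = 33/70

P(Pass|Student) = 33/70 ≈ 47.14%


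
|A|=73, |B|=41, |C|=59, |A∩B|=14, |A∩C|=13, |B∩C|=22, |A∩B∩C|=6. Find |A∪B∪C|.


|A∪B∪C| = 73+41+59-14-13-22+6 = 130

|A∪B∪C| = 130


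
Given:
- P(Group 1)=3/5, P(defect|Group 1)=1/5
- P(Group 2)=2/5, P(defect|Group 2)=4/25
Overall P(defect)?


P(B) = Σ P(B|Aᵢ)×P(Aᵢ)
  1/5×3/5 = 3/25
  4/25×2/5 = 8/125
Sum = 23/125

P(defect) = 23/125 ≈ 18.40%


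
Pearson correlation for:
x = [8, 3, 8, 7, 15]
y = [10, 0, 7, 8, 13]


n=5, Σx=41, Σy=38, Σxy=387, Σx²=411, Σy²=382
r = (5×387 - 41×38)/√((5×411 - 41²)(5×382 - 38²))
= 377/√(374×466) = 377/√174284 ≈ 377/417.4734 ≈ 0.9031

r ≈ 0.9031


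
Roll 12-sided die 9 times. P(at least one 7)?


P(no 7)^9 = (11/12)^9 = 2357947691/5159780352
P(≥1) = 1 - 2357947691/5159780352 = 2801832661/5159780352

P = 2801832661/5159780352 ≈ 54.30%


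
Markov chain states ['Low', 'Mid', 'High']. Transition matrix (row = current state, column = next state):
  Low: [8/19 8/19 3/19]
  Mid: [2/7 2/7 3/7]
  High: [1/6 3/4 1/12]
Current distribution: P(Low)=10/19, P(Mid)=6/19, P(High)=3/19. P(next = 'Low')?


P(next=Low) = Σᵢ P(now=i)×P(i→Low)
= 10/19×8/19 + 6/19×2/7 + 3/19×1/6
= 80/361 + 12/133 + 1/38 = 1709/5054

P = 1709/5054 ≈ 0.3381


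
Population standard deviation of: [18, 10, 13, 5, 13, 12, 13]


Mean = 84/7 = 12
  (18-12)²=36
  (10-12)²=4
  (13-12)²=1
  (5-12)²=49
  (13-12)²=1
  (12-12)²=0
  (13-12)²=1
Σ(x-μ)² = 92
σ² = 92/7

σ = √(92/7) ≈ 3.6253


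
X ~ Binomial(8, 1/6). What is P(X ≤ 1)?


P(X ≤ 1) = Σ P(X=i) for i=0..1
P(X=0) = 390625/1679616
P(X=1) = 78125/209952
Sum = 1015625/1679616

P(X ≤ 1) = 1015625/1679616 ≈ 60.47%


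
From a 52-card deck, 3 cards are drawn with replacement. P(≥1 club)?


P(not a club) = 39/52 = 3/4
P(none in 3 draws) = (3/4)^3 = 27/64
P(≥1 club) = 1 - 27/64 = 37/64

P = 37/64 ≈ 57.81%


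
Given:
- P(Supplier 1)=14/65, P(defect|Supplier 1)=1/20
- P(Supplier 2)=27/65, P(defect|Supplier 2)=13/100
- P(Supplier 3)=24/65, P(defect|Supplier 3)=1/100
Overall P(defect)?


P(B) = Σ P(B|Aᵢ)×P(Aᵢ)
  1/20×14/65 = 7/650
  13/100×27/65 = 27/500
  1/100×24/65 = 6/1625
Sum = 89/1300

P(defect) = 89/1300 ≈ 6.85%


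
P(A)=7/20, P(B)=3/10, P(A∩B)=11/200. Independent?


P(A)×P(B) = 21/200
P(A∩B) = 11/200
Not equal → NOT independent

No, not independent


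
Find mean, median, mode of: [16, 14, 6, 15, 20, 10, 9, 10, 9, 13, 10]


Sorted: [6, 9, 9, 10, 10, 10, 13, 14, 15, 16, 20]
Mean = 132/11 = 12
Median = 10
Freq: {16: 1, 14: 1, 6: 1, 15: 1, 20: 1, 10: 3, 9: 2, 13: 1}
Mode: [10]

Mean=12, Median=10, Mode=10


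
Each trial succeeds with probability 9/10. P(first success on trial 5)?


Geometric: P(X=5) = (1-p)^(k-1)×p = (1/10)^4×9/10 = 9/100000

P(X=5) = 9/100000 ≈ 0.01%


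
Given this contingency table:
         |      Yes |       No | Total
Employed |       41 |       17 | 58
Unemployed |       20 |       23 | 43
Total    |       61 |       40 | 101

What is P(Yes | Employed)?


P(Yes | Employed) = 41/(41+17) = 41/58

P(Yes|Employed) = 41/58 ≈ 70.69%


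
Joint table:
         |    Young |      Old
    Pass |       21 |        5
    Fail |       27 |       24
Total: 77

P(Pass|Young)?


P(Pass|Young) = 21/(21+27) = 21/48 = 7/16

P = 7/16 ≈ 43.75%


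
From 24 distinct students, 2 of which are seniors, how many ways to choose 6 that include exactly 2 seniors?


Choose 2 of the 2 seniors and 4 of the other 22 students:
C(2,2)×C(22,4) = 1×7315 = 7315

7315


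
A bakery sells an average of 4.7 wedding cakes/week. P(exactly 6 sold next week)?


Poisson(λ=4.7): P(X=6) = e^(-λ)×λ^k/k!
= e^(-4.7) × 4.7^6 / 6!
≈ 0.009095277102 × 10779.215329 / 720 ≈ 0.136167

P(X=6) ≈ 0.136167 ≈ 13.62%


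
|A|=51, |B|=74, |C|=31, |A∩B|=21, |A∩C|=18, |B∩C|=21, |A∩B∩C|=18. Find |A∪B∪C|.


|A∪B∪C| = 51+74+31-21-18-21+18 = 114

|A∪B∪C| = 114


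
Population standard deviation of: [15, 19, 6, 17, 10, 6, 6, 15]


Mean = 94/8 = 47/4
  (15-47/4)²=169/16
  (19-47/4)²=841/16
  (6-47/4)²=529/16
  (17-47/4)²=441/16
  (10-47/4)²=49/16
  (6-47/4)²=529/16
  (6-47/4)²=529/16
  (15-47/4)²=169/16
Σ(x-μ)² = 407/2
σ² = (407/2)/8 = 407/16

σ = √(407/16) ≈ 5.0436


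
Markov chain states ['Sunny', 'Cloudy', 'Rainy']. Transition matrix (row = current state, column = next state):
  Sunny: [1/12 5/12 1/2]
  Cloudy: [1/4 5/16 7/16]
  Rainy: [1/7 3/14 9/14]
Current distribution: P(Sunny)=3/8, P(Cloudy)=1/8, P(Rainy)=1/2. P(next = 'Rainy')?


P(next=Rainy) = Σᵢ P(now=i)×P(i→Rainy)
= 3/8×1/2 + 1/8×7/16 + 1/2×9/14
= 3/16 + 7/128 + 9/28 = 505/896

P = 505/896 ≈ 0.5636


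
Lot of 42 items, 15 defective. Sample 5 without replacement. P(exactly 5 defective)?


Hypergeometric: C(15,5)×C(27,0)/C(42,5)
= 3003×1/850668 = 11/3116

P(X=5) = 11/3116 ≈ 0.35%


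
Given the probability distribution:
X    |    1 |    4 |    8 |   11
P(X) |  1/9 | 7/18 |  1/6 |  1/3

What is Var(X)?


E[X] = 20/3
E[X²] = 172/3
Var(X) = E[X²] - (E[X])² = 172/3 - 400/9 = 116/9

Var(X) = 116/9 ≈ 12.8889


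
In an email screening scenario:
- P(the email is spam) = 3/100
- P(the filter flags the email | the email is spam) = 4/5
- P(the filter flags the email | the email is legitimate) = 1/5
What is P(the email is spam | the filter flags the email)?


Using Bayes' theorem:
P(A|B) = P(B|A)·P(A) / P(B)

P(the filter flags the email) = 4/5 × 3/100 + 1/5 × 97/100
= 3/125 + 97/500 = 109/500

P(the email is spam|the filter flags the email) = (3/125) / (109/500) = 12/109

P(the email is spam|the filter flags the email) = 12/109 ≈ 11.01%


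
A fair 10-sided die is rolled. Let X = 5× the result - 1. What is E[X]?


E[die] = (1+10)/2 = 11/2
E[X] = 5×11/2 - 1 = 53/2

E[X] = 53/2


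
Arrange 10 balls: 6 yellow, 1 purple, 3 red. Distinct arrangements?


10!/(6!×1!×3!) = 840

840


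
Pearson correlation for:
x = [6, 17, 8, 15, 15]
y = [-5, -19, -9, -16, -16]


n=5, Σx=61, Σy=-65, Σxy=-905, Σx²=839, Σy²=979
r = (5×(-905) - 61×(-65))/√((5×839 - 61²)(5×979 - (-65)²))
= -560/√(474×670) = -560/√317580 ≈ -560/563.5424 ≈ -0.9937

r ≈ -0.9937


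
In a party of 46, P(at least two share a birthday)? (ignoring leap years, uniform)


P(all different) = Π(365-i)/365 for i=0..45
= 0.051747
P(match) = 1 - 0.051747 = 0.948253

P ≈ 0.9483 ≈ 94.83%


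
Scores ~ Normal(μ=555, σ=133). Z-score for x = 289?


z = (x - μ)/σ = (289 - 555)/133 = -2.0

z = -2.0


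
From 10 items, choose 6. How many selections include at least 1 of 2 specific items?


Complement: C(10,6) - C(8,6) = 210 - 28 = 182

182


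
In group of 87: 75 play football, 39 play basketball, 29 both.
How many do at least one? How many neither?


|A∪B| = 75+39-29 = 85
Neither = 87-85 = 2

At least one: 85; Neither: 2


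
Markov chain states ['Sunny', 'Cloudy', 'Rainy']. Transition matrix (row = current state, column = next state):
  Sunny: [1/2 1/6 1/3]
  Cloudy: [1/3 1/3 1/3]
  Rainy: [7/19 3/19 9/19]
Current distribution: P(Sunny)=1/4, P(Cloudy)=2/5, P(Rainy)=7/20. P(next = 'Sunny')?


P(next=Sunny) = Σᵢ P(now=i)×P(i→Sunny)
= 1/4×1/2 + 2/5×1/3 + 7/20×7/19
= 1/8 + 2/15 + 49/380 = 883/2280

P = 883/2280 ≈ 0.3873


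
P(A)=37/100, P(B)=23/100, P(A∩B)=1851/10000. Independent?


P(A)×P(B) = 851/10000
P(A∩B) = 1851/10000
Not equal → NOT independent

No, not independent


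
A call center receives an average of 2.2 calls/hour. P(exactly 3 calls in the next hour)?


Poisson(λ=2.2): P(X=3) = e^(-λ)×λ^k/k!
= e^(-2.2) × 2.2^3 / 3!
≈ 0.1108031584 × 10.648 / 6 ≈ 0.196639

P(X=3) ≈ 0.196639 ≈ 19.66%


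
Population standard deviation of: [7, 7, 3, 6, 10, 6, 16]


Mean = 55/7
  (7-55/7)²=36/49
  (7-55/7)²=36/49
  (3-55/7)²=1156/49
  (6-55/7)²=169/49
  (10-55/7)²=225/49
  (6-55/7)²=169/49
  (16-55/7)²=3249/49
Σ(x-μ)² = 720/7
σ² = (720/7)/7 = 720/49

σ = √(720/49) ≈ 3.8333


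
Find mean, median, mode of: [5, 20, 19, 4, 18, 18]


Sorted: [4, 5, 18, 18, 19, 20]
Mean = 84/6 = 14
Median = 18
Freq: {5: 1, 20: 1, 19: 1, 4: 1, 18: 2}
Mode: [18]

Mean=14, Median=18, Mode=18


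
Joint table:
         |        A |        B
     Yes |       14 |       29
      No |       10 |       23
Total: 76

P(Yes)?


P(Yes) = (14+29)/76 = 43/76

P(Yes) = 43/76 ≈ 56.58%


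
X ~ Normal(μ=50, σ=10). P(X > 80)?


z = (80-50)/10 = 3.0
P(X > 80) = 1 - P(Z ≤ 3.0) = 1 - 0.9987 = 0.0013

P(X > 80) ≈ 0.0013


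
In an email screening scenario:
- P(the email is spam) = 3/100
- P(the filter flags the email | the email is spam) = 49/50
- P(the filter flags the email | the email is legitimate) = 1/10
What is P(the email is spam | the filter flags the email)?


Using Bayes' theorem:
P(A|B) = P(B|A)·P(A) / P(B)

P(the filter flags the email) = 49/50 × 3/100 + 1/10 × 97/100
= 147/5000 + 97/1000 = 79/625

P(the email is spam|the filter flags the email) = (147/5000) / (79/625) = 147/632

P(the email is spam|the filter flags the email) = 147/632 ≈ 23.26%


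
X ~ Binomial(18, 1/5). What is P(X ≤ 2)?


P(X ≤ 2) = Σ P(X=i) for i=0..2
P(X=0) = 68719476736/3814697265625
P(X=1) = 309237645312/3814697265625
P(X=2) = 657129996288/3814697265625
Sum = 1035087118336/3814697265625

P(X ≤ 2) = 1035087118336/3814697265625 ≈ 27.13%


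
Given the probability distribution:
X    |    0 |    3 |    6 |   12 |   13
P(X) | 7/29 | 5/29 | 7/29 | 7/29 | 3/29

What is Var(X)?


E[X] = 180/29
E[X²] = 1812/29
Var(X) = E[X²] - (E[X])² = 1812/29 - 32400/841 = 20148/841

Var(X) = 20148/841 ≈ 23.9572


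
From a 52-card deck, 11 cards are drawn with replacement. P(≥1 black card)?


P(not a black card) = 26/52 = 1/2
P(none in 11 draws) = (1/2)^11 = 1/2048
P(≥1 black card) = 1 - 1/2048 = 2047/2048

P = 2047/2048 ≈ 99.95%


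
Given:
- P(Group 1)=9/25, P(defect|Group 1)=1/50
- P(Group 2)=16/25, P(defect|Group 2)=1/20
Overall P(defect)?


P(B) = Σ P(B|Aᵢ)×P(Aᵢ)
  1/50×9/25 = 9/1250
  1/20×16/25 = 4/125
Sum = 49/1250

P(defect) = 49/1250 ≈ 3.92%


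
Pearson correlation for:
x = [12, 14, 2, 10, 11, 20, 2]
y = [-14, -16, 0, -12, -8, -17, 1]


n=7, Σx=71, Σy=-66, Σxy=-938, Σx²=969, Σy²=950
r = (7×(-938) - 71×(-66))/√((7×969 - 71²)(7×950 - (-66)²))
= -1880/√(1742×2294) = -1880/√3996148 ≈ -1880/1999.0368 ≈ -0.9405

r ≈ -0.9405


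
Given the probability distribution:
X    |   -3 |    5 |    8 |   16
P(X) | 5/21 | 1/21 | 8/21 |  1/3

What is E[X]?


E[X] = Σ x·P(X=x)
= (-3)×(5/21) + (5)×(1/21) + (8)×(8/21) + (16)×(1/3)
= 166/21

E[X] = 166/21


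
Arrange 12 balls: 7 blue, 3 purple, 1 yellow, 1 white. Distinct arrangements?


12!/(7!×3!×1!×1!) = 15840

15840


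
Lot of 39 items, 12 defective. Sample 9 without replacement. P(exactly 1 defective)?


Hypergeometric: C(12,1)×C(27,8)/C(39,9)
= 12×2220075/211915132 = 46575/370481

P(X=1) = 46575/370481 ≈ 12.57%


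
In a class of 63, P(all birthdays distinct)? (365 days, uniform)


P(all different) = Π(365-i)/365 for i=0..62
= (365/365)×(364/365)×...×(303/365)
= 0.003396

P ≈ 0.0034 ≈ 0.34%


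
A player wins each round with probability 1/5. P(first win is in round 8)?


Geometric: P(X=8) = (1-p)^(k-1)×p = (4/5)^7×1/5 = 16384/390625

P(X=8) = 16384/390625 ≈ 4.19%


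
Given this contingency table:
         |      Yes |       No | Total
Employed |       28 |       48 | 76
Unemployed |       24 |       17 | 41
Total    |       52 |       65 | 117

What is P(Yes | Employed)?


P(Yes | Employed) = 28/(28+48) = 28/76 = 7/19

P(Yes|Employed) = 7/19 ≈ 36.84%


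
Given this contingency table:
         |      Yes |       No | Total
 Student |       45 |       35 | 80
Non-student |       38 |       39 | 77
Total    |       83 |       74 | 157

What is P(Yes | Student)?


P(Yes | Student) = 45/(45+35) = 45/80 = 9/16

P(Yes|Student) = 9/16 ≈ 56.25%


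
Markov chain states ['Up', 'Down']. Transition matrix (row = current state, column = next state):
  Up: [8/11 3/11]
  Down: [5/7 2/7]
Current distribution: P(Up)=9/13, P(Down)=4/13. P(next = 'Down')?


P(next=Down) = Σᵢ P(now=i)×P(i→Down)
= 9/13×3/11 + 4/13×2/7
= 27/143 + 8/91 = 277/1001

P = 277/1001 ≈ 0.2767


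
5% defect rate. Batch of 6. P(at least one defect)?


P(all good) = (19/20)^6 = 47045881/64000000
P(≥1 defect) = 16954119/64000000

P = 16954119/64000000 ≈ 26.49%


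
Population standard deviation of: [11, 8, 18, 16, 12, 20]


Mean = 85/6
  (11-85/6)²=361/36
  (8-85/6)²=1369/36
  (18-85/6)²=529/36
  (16-85/6)²=121/36
  (12-85/6)²=169/36
  (20-85/6)²=1225/36
Σ(x-μ)² = 629/6
σ² = (629/6)/6 = 629/36

σ = √(629/36) ≈ 4.1800


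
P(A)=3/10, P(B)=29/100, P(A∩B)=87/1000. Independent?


P(A)×P(B) = 87/1000
P(A∩B) = 87/1000
Equal ✓ → Independent

Yes, independent


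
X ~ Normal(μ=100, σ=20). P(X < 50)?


z = (50-100)/20 = -2.5
P(Z < -2.5) = 0.0062

P(X < 50) ≈ 0.0062


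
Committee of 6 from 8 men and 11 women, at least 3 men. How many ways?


Count by #men:
  3M,3W: C(8,3)×C(11,3)=9240
  4M,2W: C(8,4)×C(11,2)=3850
  5M,1W: C(8,5)×C(11,1)=616
  6M,0W: C(8,6)×C(11,0)=28
Total = 13734

13734


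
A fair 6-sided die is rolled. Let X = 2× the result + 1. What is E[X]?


E[die] = (1+6)/2 = 7/2
E[X] = 2×7/2 + 1 = 8

E[X] = 8


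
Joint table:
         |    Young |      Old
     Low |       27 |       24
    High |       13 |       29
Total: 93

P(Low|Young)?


P(Low|Young) = 27/(27+13) = 27/40

P = 27/40 ≈ 67.50%


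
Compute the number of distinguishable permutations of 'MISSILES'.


Letters: 8, freq: {'M': 1, 'I': 2, 'S': 3, 'L': 1, 'E': 1}
8!/(1!×2!×3!×1!×1!) = 40320/12 = 3360

3360


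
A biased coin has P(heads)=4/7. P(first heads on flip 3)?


Geometric: P(X=3) = (1-p)^(k-1)×p = (3/7)^2×4/7 = 36/343

P(X=3) = 36/343 ≈ 10.50%


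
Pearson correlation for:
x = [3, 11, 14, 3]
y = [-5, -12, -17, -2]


n=4, Σx=31, Σy=-36, Σxy=-391, Σx²=335, Σy²=462
r = (4×(-391) - 31×(-36))/√((4×335 - 31²)(4×462 - (-36)²))
= -448/√(379×552) = -448/√209208 ≈ -448/457.3926 ≈ -0.9795

r ≈ -0.9795


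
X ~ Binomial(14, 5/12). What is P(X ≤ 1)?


P(X ≤ 1) = Σ P(X=i) for i=0..1
P(X=0) = 678223072849/1283918464548864
P(X=1) = 3391115364245/641959232274432
Sum = 7460453801339/1283918464548864

P(X ≤ 1) = 7460453801339/1283918464548864 ≈ 0.58%


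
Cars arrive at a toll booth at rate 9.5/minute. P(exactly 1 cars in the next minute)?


Poisson(λ=9.5): P(X=1) = e^(-λ)×λ^k/k!
= e^(-9.5) × 9.5^1 / 1!
≈ 7.485182989e-05 × 9.5 / 1 ≈ 0.000711

P(X=1) ≈ 0.000711 ≈ 0.07%


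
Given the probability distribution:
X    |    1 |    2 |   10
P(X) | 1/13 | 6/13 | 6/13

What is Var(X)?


E[X] = 73/13
E[X²] = 625/13
Var(X) = E[X²] - (E[X])² = 625/13 - 5329/169 = 2796/169

Var(X) = 2796/169 ≈ 16.5444


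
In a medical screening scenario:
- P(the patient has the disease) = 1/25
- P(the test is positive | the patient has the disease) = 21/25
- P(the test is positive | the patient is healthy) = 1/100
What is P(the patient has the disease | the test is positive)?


Using Bayes' theorem:
P(A|B) = P(B|A)·P(A) / P(B)

P(the test is positive) = 21/25 × 1/25 + 1/100 × 24/25
= 21/625 + 6/625 = 27/625

P(the patient has the disease|the test is positive) = (21/625) / (27/625) = 7/9

P(the patient has the disease|the test is positive) = 7/9 ≈ 77.78%


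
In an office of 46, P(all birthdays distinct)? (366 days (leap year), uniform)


P(all different) = Π(366-i)/366 for i=0..45
= (366/366)×(365/366)×...×(321/366)
= 0.052187

P ≈ 0.0522 ≈ 5.22%


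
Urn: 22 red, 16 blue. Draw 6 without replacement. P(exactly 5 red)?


Hypergeometric: C(22,5)×C(16,1)/C(38,6)
= 26334×16/2760681 = 96/629

P(X=5) = 96/629 ≈ 15.26%


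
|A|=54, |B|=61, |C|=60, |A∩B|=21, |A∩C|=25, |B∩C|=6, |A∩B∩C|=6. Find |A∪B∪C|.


|A∪B∪C| = 54+61+60-21-25-6+6 = 129

|A∪B∪C| = 129


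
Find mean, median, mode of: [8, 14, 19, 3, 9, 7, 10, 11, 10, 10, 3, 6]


Sorted: [3, 3, 6, 7, 8, 9, 10, 10, 10, 11, 14, 19]
Mean = 110/12 = 55/6
Median = 19/2
Freq: {8: 1, 14: 1, 19: 1, 3: 2, 9: 1, 7: 1, 10: 3, 11: 1, 6: 1}
Mode: [10]

Mean=55/6, Median=19/2, Mode=10


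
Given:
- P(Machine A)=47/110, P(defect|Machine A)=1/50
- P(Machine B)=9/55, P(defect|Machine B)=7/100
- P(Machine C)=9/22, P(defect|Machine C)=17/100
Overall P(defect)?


P(B) = Σ P(B|Aᵢ)×P(Aᵢ)
  1/50×47/110 = 47/5500
  7/100×9/55 = 63/5500
  17/100×9/22 = 153/2200
Sum = 197/2200

P(defect) = 197/2200 ≈ 8.95%


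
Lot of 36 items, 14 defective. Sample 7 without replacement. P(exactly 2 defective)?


Hypergeometric: C(14,2)×C(22,5)/C(36,7)
= 91×26334/8347680 = 12103/42160

P(X=2) = 12103/42160 ≈ 28.71%


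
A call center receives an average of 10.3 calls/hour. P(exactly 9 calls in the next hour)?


Poisson(λ=10.3): P(X=9) = e^(-λ)×λ^k/k!
= e^(-10.3) × 10.3^9 / 9!
≈ 3.363309519e-05 × 1304773183.83 / 362880 ≈ 0.120931

P(X=9) ≈ 0.120931 ≈ 12.09%


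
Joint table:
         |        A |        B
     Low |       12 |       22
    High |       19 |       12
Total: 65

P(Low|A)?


P(Low|A) = 12/(12+19) = 12/31

P = 12/31 ≈ 38.71%


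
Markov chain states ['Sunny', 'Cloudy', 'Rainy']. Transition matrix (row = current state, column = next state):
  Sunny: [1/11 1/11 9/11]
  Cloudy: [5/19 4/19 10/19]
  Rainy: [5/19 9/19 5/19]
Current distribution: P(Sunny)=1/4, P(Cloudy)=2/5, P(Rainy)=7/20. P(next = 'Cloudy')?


P(next=Cloudy) = Σᵢ P(now=i)×P(i→Cloudy)
= 1/4×1/11 + 2/5×4/19 + 7/20×9/19
= 1/44 + 8/95 + 63/380 = 3/11

P = 3/11 ≈ 0.2727


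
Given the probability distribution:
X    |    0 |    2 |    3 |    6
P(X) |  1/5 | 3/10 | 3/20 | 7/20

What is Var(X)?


E[X] = 63/20
E[X²] = 303/20
Var(X) = E[X²] - (E[X])² = 303/20 - 3969/400 = 2091/400

Var(X) = 2091/400 ≈ 5.2275


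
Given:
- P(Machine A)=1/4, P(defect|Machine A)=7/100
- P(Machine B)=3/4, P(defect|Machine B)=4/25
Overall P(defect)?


P(B) = Σ P(B|Aᵢ)×P(Aᵢ)
  7/100×1/4 = 7/400
  4/25×3/4 = 3/25
Sum = 11/80

P(defect) = 11/80 ≈ 13.75%


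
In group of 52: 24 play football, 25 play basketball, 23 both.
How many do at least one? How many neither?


|A∪B| = 24+25-23 = 26
Neither = 52-26 = 26

At least one: 26; Neither: 26


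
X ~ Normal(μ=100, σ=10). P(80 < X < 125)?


z₁=(80-100)/10=-2.0, z₂=(125-100)/10=2.5
P = Φ(2.5) - Φ(-2.0) = 0.993790 - 0.022750 = 0.971040 ≈ 0.9710

P(80 < X < 125) ≈ 0.9710


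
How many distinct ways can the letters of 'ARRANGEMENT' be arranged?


Letters: 11, freq: {'A': 2, 'R': 2, 'N': 2, 'G': 1, 'E': 2, 'M': 1, 'T': 1}
11!/(2!×2!×2!×1!×2!×1!×1!) = 39916800/16 = 2494800

2494800


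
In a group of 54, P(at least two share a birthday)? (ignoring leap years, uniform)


P(all different) = Π(365-i)/365 for i=0..53
= 0.016123
P(match) = 1 - 0.016123 = 0.983877

P ≈ 0.9839 ≈ 98.39%


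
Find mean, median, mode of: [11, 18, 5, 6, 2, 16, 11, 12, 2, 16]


Sorted: [2, 2, 5, 6, 11, 11, 12, 16, 16, 18]
Mean = 99/10
Median = 11
Freq: {11: 2, 18: 1, 5: 1, 6: 1, 2: 2, 16: 2, 12: 1}
Mode: [2, 11, 16]

Mean=99/10, Median=11, Mode=[2, 11, 16]


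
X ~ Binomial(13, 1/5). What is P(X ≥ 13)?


P(X ≥ 13) = Σ P(X=i) for i=13..13
P(X=13) = 1/1220703125
Sum = 1/1220703125

P(X ≥ 13) = 1/1220703125 ≈ 0.00%


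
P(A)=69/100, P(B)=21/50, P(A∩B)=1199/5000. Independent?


P(A)×P(B) = 1449/5000
P(A∩B) = 1199/5000
Not equal → NOT independent

No, not independent


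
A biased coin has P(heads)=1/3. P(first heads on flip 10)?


Geometric: P(X=10) = (1-p)^(k-1)×p = (2/3)^9×1/3 = 512/59049

P(X=10) = 512/59049 ≈ 0.87%


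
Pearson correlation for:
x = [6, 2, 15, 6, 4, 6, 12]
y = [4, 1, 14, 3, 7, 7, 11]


n=7, Σx=51, Σy=47, Σxy=456, Σx²=497, Σy²=441
r = (7×456 - 51×47)/√((7×497 - 51²)(7×441 - 47²))
= 795/√(878×878) = 795/√770884 ≈ 795/878.0000 ≈ 0.9055

r ≈ 0.9055


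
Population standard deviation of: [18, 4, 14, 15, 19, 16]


Mean = 86/6 = 43/3
  (18-43/3)²=121/9
  (4-43/3)²=961/9
  (14-43/3)²=1/9
  (15-43/3)²=4/9
  (19-43/3)²=196/9
  (16-43/3)²=25/9
Σ(x-μ)² = 436/3
σ² = (436/3)/6 = 218/9

σ = √(218/9) ≈ 4.9216


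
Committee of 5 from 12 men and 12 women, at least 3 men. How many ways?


Count by #men:
  3M,2W: C(12,3)×C(12,2)=14520
  4M,1W: C(12,4)×C(12,1)=5940
  5M,0W: C(12,5)×C(12,0)=792
Total = 21252

21252


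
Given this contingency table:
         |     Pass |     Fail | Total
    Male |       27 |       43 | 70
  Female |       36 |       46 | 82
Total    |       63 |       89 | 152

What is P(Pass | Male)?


P(Pass | Male) = 27/(27+43) = 27/70

P(Pass|Male) = 27/70 ≈ 38.57%


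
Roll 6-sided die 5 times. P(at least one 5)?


P(no 5)^5 = (5/6)^5 = 3125/7776
P(≥1) = 1 - 3125/7776 = 4651/7776

P = 4651/7776 ≈ 59.81%


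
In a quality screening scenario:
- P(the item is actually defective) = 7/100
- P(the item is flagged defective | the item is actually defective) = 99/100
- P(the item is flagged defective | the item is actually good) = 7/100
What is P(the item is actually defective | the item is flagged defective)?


Using Bayes' theorem:
P(A|B) = P(B|A)·P(A) / P(B)

P(the item is flagged defective) = 99/100 × 7/100 + 7/100 × 93/100
= 693/10000 + 651/10000 = 84/625

P(the item is actually defective|the item is flagged defective) = (693/10000) / (84/625) = 33/64

P(the item is actually defective|the item is flagged defective) = 33/64 ≈ 51.56%


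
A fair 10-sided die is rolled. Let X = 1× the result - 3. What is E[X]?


E[die] = (1+10)/2 = 11/2
E[X] = 1×11/2 - 3 = 5/2

E[X] = 5/2


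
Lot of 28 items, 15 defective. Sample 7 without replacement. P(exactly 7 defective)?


Hypergeometric: C(15,7)×C(13,0)/C(28,7)
= 6435×1/1184040 = 1/184

P(X=7) = 1/184 ≈ 0.54%


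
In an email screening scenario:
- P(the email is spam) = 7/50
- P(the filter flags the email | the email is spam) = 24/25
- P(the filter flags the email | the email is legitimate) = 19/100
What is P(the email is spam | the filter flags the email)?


Using Bayes' theorem:
P(A|B) = P(B|A)·P(A) / P(B)

P(the filter flags the email) = 24/25 × 7/50 + 19/100 × 43/50
= 84/625 + 817/5000 = 1489/5000

P(the email is spam|the filter flags the email) = (84/625) / (1489/5000) = 672/1489

P(the email is spam|the filter flags the email) = 672/1489 ≈ 45.13%


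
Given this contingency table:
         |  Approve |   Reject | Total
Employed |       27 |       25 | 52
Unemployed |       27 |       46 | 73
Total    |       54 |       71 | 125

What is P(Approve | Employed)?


P(Approve | Employed) = 27/(27+25) = 27/52

P(Approve|Employed) = 27/52 ≈ 51.92%


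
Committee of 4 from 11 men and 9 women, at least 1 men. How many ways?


Count by #men:
  1M,3W: C(11,1)×C(9,3)=924
  2M,2W: C(11,2)×C(9,2)=1980
  3M,1W: C(11,3)×C(9,1)=1485
  4M,0W: C(11,4)×C(9,0)=330
Total = 4719

4719


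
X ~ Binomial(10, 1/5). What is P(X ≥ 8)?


P(X ≥ 8) = Σ P(X=i) for i=8..10
P(X=8) = 144/1953125
P(X=9) = 8/1953125
P(X=10) = 1/9765625
Sum = 761/9765625

P(X ≥ 8) = 761/9765625 ≈ 0.01%
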